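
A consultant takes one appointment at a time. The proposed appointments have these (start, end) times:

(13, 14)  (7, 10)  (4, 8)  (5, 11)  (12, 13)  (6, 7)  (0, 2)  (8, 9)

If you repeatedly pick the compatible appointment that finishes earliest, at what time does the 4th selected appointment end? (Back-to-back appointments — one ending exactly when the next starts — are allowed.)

Sorted by end: (0,2)  (6,7)  (4,8)  (8,9)  (7,10)  (5,11)  (12,13)  (13,14)
take (0,2); take (6,7); take (8,9); skip (7,10); take (12,13); take (13,14).
Selected: (0,2) (6,7) (8,9) (12,13) (13,14)

13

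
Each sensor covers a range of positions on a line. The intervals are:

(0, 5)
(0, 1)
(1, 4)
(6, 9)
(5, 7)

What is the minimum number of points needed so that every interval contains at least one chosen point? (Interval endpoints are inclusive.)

2

Sort by right endpoint; whenever an interval is uncovered, place a point at its right end.
By right end: [0,1]  [1,4]  [0,5]  [5,7]  [6,9]
[0,1] uncovered → point at 1; [5,7] uncovered → point at 7.
Points: 1, 7 (2 total).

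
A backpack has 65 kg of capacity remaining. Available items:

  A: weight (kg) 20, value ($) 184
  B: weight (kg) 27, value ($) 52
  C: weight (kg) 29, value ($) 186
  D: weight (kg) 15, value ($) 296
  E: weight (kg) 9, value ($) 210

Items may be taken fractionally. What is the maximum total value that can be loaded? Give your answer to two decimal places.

824.69

Greedy by value/weight ratio, highest first.
Order: E (210/9=23.33) > D (296/15=19.73) > A (184/20=9.20) > C (186/29=6.41) > B (52/27=1.93)
Fill: take E (9 @ 210) → take D (15 @ 296) → take A (20 @ 184) → take 21/29 of C → 134.69; 65/65 used.
Total value = 824.69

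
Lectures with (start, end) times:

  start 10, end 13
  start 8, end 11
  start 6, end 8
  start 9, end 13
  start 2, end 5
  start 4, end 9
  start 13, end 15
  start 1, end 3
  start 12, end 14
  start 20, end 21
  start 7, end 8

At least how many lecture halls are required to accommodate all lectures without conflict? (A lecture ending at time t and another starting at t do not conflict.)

3

The answer is the maximum number of intervals overlapping at any instant.
Events (time:±→running): 1:+→1 2:+→2 3:-→1 4:+→2 5:-→1 6:+→2 7:+→3 … peak 3.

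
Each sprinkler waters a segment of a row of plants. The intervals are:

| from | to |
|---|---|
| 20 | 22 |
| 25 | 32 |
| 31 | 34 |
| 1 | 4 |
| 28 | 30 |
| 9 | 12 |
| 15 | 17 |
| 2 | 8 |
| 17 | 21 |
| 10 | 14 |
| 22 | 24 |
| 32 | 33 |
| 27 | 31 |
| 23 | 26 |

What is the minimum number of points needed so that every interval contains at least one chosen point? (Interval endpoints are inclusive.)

By right end: [1,4]  [2,8]  [9,12]  [10,14]  [15,17]  [17,21]  [20,22]  [22,24]  [23,26]  [28,30]  [27,31]  [25,32]  [32,33]  [31,34]
[1,4] uncovered → point at 4; [9,12] uncovered → point at 12; [15,17] uncovered → point at 17; [20,22] uncovered → point at 22; [23,26] uncovered → point at 26; [28,30] uncovered → point at 30; [32,33] uncovered → point at 33.
Points: 4, 12, 17, 22, 26, 30, 33 (7 total).

7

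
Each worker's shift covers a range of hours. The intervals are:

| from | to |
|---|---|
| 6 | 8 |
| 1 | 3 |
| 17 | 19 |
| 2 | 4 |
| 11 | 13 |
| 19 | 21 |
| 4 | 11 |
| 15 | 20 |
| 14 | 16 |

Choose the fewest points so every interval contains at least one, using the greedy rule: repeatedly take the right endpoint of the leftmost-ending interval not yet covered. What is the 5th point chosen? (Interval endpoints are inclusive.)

Sorted: [1,3] [2,4] [6,8] [4,11] [11,13] [14,16] [17,19] [15,20] [19,21]
{[1,3],[2,4]} hit by 3; {[6,8],[4,11]} hit by 8; {[11,13]} hit by 13; {[14,16]} hit by 16; {[17,19],[15,20],[19,21]} hit by 19.
Points: 3, 8, 13, 16, 19 (5 total).

19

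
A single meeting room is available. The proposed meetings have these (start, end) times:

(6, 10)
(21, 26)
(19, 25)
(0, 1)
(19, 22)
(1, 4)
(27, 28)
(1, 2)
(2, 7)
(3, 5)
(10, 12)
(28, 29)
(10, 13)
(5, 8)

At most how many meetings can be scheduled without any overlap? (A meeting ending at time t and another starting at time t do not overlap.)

8

By end time: (0,1), (1,2), (1,4), (3,5), (2,7), (5,8), (6,10), (10,12), (10,13), (19,22), (19,25), (21,26), (27,28), (28,29).
Pick (0,1); next start ≥ 1 → (1,2); next start ≥ 2 → (3,5); next start ≥ 5 → (5,8); next start ≥ 8 → (10,12); next start ≥ 12 → (19,22); next start ≥ 22 → (27,28); next start ≥ 28 → (28,29).
Selected 8 meetings.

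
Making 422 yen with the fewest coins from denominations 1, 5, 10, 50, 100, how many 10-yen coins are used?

2

422 − 4×100→22 − 2×10→2 − 2×1→0
Count of 10: 2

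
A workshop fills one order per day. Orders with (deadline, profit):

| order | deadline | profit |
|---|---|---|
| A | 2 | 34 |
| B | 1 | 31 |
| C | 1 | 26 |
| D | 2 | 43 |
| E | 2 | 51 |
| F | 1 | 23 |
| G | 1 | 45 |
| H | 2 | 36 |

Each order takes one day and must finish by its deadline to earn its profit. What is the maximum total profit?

96

Profit order: E=51 G=45 D=43 H=36 A=34 B=31 C=26 F=23
Assign: E→slot 2, G→slot 1, D skipped, H skipped, A skipped, B skipped, C skipped, F skipped.
Slots: [1:G] [2:E]
Profit = 45 + 51 = 96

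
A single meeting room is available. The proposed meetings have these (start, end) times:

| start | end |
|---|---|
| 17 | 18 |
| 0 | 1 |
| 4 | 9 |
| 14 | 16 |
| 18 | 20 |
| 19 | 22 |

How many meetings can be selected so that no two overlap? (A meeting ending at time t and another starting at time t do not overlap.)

Sort by end time and greedily take each interval whose start is ≥ the last chosen end.
By end time: (0,1), (4,9), (14,16), (17,18), (18,20), (19,22).
Pick (0,1); next start ≥ 1 → (4,9); next start ≥ 9 → (14,16); next start ≥ 16 → (17,18); next start ≥ 18 → (18,20).
Selected 5 meetings.

5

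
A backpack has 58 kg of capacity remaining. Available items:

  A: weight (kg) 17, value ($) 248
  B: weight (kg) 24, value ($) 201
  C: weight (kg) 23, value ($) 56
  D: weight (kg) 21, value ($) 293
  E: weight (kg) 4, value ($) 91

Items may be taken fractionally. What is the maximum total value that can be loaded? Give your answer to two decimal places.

766.00

Greedy by value/weight ratio, highest first.
Ratios (sorted): E 22.75, A 14.59, D 13.95, B 8.38, C 2.43
take E (4 @ 91); take A (17 @ 248); take D (21 @ 293); take 16/24 of B → 134.00. Capacity used 58/58.
Total value = 766.00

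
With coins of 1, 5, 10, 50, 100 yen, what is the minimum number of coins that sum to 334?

10

334 = 3×100 + 3×10 + 4×1
Total coins = 3 + 3 + 4 = 10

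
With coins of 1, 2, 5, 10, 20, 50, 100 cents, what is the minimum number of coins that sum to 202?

3

Use the largest denomination that fits, subtract, and repeat.
202 − 2×100→2 − 1×2→0
Total coins = 2 + 1 = 3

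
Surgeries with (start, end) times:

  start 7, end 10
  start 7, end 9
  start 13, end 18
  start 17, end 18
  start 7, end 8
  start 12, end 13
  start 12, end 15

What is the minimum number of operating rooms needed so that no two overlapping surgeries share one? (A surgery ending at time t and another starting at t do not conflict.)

Count concurrent intervals with a sweep; the peak is the room count.
starts: [7, 7, 7, 12, 12, 13, 17]
ends:   [8, 9, 10, 13, 15, 18, 18]
s7→1 s7→2 s7→3  — peak 3.

3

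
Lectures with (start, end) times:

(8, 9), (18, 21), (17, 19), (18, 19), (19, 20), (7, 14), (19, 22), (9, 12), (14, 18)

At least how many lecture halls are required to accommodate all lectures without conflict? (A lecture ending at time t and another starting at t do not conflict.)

The answer is the maximum number of intervals overlapping at any instant.
Events (time:±→running): 7:+→1 8:+→2 9:-→1 9:+→2 12:-→1 14:-→0 14:+→1 17:+→2 18:-→1 18:+→2 18:+→3 … peak 3.

3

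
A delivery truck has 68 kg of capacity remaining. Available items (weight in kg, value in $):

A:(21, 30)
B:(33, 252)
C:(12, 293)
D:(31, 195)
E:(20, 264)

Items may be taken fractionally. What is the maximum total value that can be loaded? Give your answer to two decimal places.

827.87

Sort by value per unit weight and fill in that order.
Ratios (sorted): C 24.42, E 13.20, B 7.64, D 6.29, A 1.43
take C (12 @ 293); take E (20 @ 264); take B (33 @ 252); take 3/31 of D → 18.87. Capacity used 68/68.
Total value = 827.87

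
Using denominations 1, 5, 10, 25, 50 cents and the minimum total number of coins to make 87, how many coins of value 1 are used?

2

Use the largest denomination that fits, subtract, and repeat.
87 − 1×50→37 − 1×25→12 − 1×10→2 − 2×1→0
Count of 1: 2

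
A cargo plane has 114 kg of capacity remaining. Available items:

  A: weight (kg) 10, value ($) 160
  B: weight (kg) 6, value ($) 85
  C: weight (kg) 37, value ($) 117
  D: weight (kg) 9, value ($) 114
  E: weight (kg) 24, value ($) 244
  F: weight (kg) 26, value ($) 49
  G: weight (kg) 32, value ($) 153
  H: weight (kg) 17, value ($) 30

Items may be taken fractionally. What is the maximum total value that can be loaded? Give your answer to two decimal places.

860.35

Sort by value per unit weight and fill in that order.
Order: A (160/10=16.00) > B (85/6=14.17) > D (114/9=12.67) > E (244/24=10.17) > G (153/32=4.78) > C (117/37=3.16) > F (49/26=1.88) > H (30/17=1.76)
Fill: take A (10 @ 160) → take B (6 @ 85) → take D (9 @ 114) → take E (24 @ 244) → take G (32 @ 153) → take 33/37 of C → 104.35; 114/114 used.
Total value = 860.35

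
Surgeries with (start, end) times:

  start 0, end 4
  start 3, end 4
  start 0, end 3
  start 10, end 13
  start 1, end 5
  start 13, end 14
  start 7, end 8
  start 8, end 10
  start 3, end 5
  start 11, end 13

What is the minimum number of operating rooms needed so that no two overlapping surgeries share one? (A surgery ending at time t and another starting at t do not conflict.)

4

starts: [0, 0, 1, 3, 3, 7, 8, 10, 11, 13]
ends:   [3, 4, 4, 5, 5, 8, 10, 13, 13, 14]
s0→1 s0→2 s1→3 e3→2 s3→3 s3→4  — peak 4.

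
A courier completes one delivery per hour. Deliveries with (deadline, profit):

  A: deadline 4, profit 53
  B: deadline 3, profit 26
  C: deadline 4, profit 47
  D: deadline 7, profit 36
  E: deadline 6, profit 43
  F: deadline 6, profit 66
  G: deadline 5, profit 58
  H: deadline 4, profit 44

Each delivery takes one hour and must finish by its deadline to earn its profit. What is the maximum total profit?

347

By profit: F(d6,66), G(d5,58), A(d4,53), C(d4,47), H(d4,44), E(d6,43), D(d7,36), B(d3,26)
F→slot 6; G→slot 5; A→slot 4; C→slot 3; H→slot 2; E→slot 1; D→slot 7; B skipped.
Profit = 43 + 44 + 47 + 53 + 58 + 66 + 36 = 347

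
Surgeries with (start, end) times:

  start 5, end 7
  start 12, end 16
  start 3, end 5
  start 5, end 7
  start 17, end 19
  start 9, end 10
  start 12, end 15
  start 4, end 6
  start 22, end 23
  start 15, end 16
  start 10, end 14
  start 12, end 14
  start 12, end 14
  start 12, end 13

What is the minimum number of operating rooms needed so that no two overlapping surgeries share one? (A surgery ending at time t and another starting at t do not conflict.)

starts: [3, 4, 5, 5, 9, 10, 12, 12, 12, 12, 12, 15, 17, 22]
ends:   [5, 6, 7, 7, 10, 13, 14, 14, 14, 15, 16, 16, 19, 23]
s3→1 s4→2 e5→1 s5→2 s5→3 e6→2 e7→1 e7→0 s9→1 e10→0 s10→1 s12→2 s12→3 s12→4 s12→5 s12→6  — peak 6.

6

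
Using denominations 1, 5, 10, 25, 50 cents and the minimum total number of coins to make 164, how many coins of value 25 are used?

0

Greedy: take as many of the largest coin as possible, then repeat with the remainder.
164 = 3×50 + 1×10 + 4×1
Count of 25: 0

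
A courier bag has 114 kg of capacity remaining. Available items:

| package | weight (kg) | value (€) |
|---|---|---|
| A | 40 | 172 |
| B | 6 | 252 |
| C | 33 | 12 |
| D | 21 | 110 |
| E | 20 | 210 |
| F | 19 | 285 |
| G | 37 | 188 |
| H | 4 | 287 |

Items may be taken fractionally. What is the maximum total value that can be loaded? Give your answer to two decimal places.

Sort by value per unit weight and fill in that order.
Order: H (287/4=71.75) > B (252/6=42.00) > F (285/19=15.00) > E (210/20=10.50) > D (110/21=5.24) > G (188/37=5.08) > A (172/40=4.30) > C (12/33=0.36)
Fill: take H (4 @ 287) → take B (6 @ 252) → take F (19 @ 285) → take E (20 @ 210) → take D (21 @ 110) → take G (37 @ 188) → take 7/40 of A → 30.10; 114/114 used.
Total value = 1362.10

1362.10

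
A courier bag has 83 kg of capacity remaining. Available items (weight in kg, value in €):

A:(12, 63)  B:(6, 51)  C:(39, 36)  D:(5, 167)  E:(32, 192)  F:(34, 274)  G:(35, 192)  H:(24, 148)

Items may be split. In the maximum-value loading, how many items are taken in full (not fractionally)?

4

Order: D (167/5=33.40) > B (51/6=8.50) > F (274/34=8.06) > H (148/24=6.17) > E (192/32=6.00) > G (192/35=5.49) > A (63/12=5.25) > C (36/39=0.92)
Fill: take D (5 @ 167) → take B (6 @ 51) → take F (34 @ 274) → take H (24 @ 148) → take 14/32 of E → 84.00; 83/83 used.
4 item(s) taken whole; one partial (take 14/32 of E).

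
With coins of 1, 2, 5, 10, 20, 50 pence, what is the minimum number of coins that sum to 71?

3

Use the largest denomination that fits, subtract, and repeat.
71 − 1×50→21 − 1×20→1 − 1×1→0
Total coins = 1 + 1 + 1 = 3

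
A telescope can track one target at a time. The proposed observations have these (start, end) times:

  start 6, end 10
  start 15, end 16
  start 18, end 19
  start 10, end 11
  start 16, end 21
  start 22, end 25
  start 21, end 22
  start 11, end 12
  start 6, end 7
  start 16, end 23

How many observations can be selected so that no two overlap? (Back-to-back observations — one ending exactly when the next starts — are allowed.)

By end time: (6,7), (6,10), (10,11), (11,12), (15,16), (18,19), (16,21), (21,22), (16,23), (22,25).
Pick (6,7); next start ≥ 7 → (10,11); next start ≥ 11 → (11,12); next start ≥ 12 → (15,16); next start ≥ 16 → (18,19); next start ≥ 19 → (21,22); next start ≥ 22 → (22,25).
Selected 7 observations.

7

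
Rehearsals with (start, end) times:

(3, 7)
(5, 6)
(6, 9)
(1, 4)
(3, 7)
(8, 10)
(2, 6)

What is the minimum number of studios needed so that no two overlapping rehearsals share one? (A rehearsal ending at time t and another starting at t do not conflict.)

Events (time:±→running): 1:+→1 2:+→2 3:+→3 3:+→4 … peak 4.

4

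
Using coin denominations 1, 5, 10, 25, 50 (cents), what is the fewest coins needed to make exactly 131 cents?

131 − 2×50→31 − 1×25→6 − 1×5→1 − 1×1→0
Total coins = 2 + 1 + 1 + 1 = 5

5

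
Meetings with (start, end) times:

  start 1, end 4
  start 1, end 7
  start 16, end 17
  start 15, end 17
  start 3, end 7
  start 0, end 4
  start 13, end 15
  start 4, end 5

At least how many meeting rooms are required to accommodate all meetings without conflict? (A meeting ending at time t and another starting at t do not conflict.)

4

The answer is the maximum number of intervals overlapping at any instant.
starts: [0, 1, 1, 3, 4, 13, 15, 16]
ends:   [4, 4, 5, 7, 7, 15, 17, 17]
s0→1 s1→2 s1→3 s3→4  — peak 4.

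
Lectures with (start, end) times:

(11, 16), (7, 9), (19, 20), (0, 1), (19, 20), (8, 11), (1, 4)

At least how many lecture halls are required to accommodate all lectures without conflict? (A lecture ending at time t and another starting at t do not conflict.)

Events (time:±→running): 0:+→1 1:-→0 1:+→1 4:-→0 7:+→1 8:+→2 … peak 2.

2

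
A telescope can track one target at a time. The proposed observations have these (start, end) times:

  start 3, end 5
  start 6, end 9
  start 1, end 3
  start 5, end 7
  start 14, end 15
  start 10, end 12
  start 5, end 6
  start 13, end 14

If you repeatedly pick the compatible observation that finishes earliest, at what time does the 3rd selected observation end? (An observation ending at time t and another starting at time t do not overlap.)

By end time: (1,3), (3,5), (5,6), (5,7), (6,9), (10,12), (13,14), (14,15).
Pick (1,3); next start ≥ 3 → (3,5); next start ≥ 5 → (5,6); next start ≥ 6 → (6,9); next start ≥ 9 → (10,12); next start ≥ 12 → (13,14); next start ≥ 14 → (14,15).
Selected: (1,3) (3,5) (5,6) (6,9) (10,12) (13,14) (14,15)

6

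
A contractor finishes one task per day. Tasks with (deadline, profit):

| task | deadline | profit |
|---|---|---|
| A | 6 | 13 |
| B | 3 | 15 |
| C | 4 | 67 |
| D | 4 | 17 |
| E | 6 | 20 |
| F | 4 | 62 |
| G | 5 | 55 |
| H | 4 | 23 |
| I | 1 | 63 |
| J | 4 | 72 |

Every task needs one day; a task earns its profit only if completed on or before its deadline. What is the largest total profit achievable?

339

Take jobs in profit order; each goes to the latest open slot no later than its deadline.
By profit: J(d4,72), C(d4,67), I(d1,63), F(d4,62), G(d5,55), H(d4,23), E(d6,20), D(d4,17), B(d3,15), A(d6,13)
J→slot 4; C→slot 3; I→slot 1; F→slot 2; G→slot 5; H skipped; E→slot 6; D skipped; B skipped; A skipped.
Profit = 63 + 62 + 67 + 72 + 55 + 20 = 339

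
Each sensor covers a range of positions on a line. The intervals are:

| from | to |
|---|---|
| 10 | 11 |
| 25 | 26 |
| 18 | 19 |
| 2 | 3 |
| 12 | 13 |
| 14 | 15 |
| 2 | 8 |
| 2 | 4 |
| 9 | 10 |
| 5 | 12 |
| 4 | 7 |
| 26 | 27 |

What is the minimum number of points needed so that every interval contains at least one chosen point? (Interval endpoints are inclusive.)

7

By right end: [2,3]  [2,4]  [4,7]  [2,8]  [9,10]  [10,11]  [5,12]  [12,13]  [14,15]  [18,19]  [25,26]  [26,27]
[2,3] uncovered → point at 3; [4,7] uncovered → point at 7; [9,10] uncovered → point at 10; [12,13] uncovered → point at 13; [14,15] uncovered → point at 15; [18,19] uncovered → point at 19; [25,26] uncovered → point at 26.
Points: 3, 7, 10, 13, 15, 19, 26 (7 total).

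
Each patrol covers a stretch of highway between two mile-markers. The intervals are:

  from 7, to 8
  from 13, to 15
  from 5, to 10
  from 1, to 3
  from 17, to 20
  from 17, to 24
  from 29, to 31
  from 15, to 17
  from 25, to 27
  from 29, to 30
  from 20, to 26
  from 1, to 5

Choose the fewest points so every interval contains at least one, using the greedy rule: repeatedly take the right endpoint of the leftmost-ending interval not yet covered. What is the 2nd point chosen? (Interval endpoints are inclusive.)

Process intervals by earliest right end; each time one isn't hit yet, stab at its right endpoint.
By right end: [1,3]  [1,5]  [7,8]  [5,10]  [13,15]  [15,17]  [17,20]  [17,24]  [20,26]  [25,27]  [29,30]  [29,31]
[1,3] uncovered → point at 3; [7,8] uncovered → point at 8; [13,15] uncovered → point at 15; [17,20] uncovered → point at 20; [25,27] uncovered → point at 27; [29,30] uncovered → point at 30.
Points: 3, 8, 15, 20, 27, 30 (6 total).

8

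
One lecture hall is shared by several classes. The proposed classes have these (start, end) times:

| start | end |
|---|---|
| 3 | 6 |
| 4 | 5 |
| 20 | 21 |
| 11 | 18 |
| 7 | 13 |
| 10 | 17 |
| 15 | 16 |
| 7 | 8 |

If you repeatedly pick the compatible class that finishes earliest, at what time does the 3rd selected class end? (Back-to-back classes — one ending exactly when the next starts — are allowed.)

16

Sort by end time and greedily take each interval whose start is ≥ the last chosen end.
Sorted by end: (4,5)  (3,6)  (7,8)  (7,13)  (15,16)  (10,17)  (11,18)  (20,21)
take (4,5); take (7,8); take (15,16); take (20,21).
Selected: (4,5) (7,8) (15,16) (20,21)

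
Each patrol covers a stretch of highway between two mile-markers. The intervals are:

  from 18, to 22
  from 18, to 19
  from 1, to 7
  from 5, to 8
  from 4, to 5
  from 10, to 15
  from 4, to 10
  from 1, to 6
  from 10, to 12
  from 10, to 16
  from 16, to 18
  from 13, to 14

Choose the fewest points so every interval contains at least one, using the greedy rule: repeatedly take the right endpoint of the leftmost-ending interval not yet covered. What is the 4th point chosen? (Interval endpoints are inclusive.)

18

Sort by right endpoint; whenever an interval is uncovered, place a point at its right end.
By right end: [4,5]  [1,6]  [1,7]  [5,8]  [4,10]  [10,12]  [13,14]  [10,15]  [10,16]  [16,18]  [18,19]  [18,22]
[4,5] uncovered → point at 5; [10,12] uncovered → point at 12; [13,14] uncovered → point at 14; [16,18] uncovered → point at 18.
Points: 5, 12, 14, 18 (4 total).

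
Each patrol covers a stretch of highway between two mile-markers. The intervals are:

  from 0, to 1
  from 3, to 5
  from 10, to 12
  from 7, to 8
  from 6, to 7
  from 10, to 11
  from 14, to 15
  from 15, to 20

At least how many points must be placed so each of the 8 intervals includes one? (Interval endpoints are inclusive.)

5

Sort by right endpoint; whenever an interval is uncovered, place a point at its right end.
By right end: [0,1]  [3,5]  [6,7]  [7,8]  [10,11]  [10,12]  [14,15]  [15,20]
[0,1] uncovered → point at 1; [3,5] uncovered → point at 5; [6,7] uncovered → point at 7; [10,11] uncovered → point at 11; [14,15] uncovered → point at 15.
Points: 1, 5, 7, 11, 15 (5 total).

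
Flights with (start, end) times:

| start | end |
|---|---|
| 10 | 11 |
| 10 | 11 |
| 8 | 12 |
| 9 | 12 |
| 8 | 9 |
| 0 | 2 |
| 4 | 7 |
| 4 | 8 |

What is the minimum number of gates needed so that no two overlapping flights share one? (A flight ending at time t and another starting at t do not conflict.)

Count concurrent intervals with a sweep; the peak is the room count.
Events (time:±→running): 0:+→1 2:-→0 4:+→1 4:+→2 7:-→1 8:-→0 8:+→1 8:+→2 9:-→1 9:+→2 10:+→3 10:+→4 … peak 4.

4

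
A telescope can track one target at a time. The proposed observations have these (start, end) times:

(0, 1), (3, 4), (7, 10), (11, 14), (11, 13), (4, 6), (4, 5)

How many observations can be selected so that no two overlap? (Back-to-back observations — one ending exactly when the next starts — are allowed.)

Greedy by earliest finish: after sorting by end time, pick each interval compatible with the last pick.
Sorted by end: (0,1)  (3,4)  (4,5)  (4,6)  (7,10)  (11,13)  (11,14)
take (0,1); take (3,4); take (4,5); take (7,10); take (11,13); skip (11,14).
Selected 5 observations.

5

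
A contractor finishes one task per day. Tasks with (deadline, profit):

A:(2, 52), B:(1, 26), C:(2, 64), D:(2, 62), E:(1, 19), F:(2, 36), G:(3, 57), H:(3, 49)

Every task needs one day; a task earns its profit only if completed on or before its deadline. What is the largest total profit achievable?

183

Take jobs in profit order; each goes to the latest open slot no later than its deadline.
Profit order: C=64 D=62 G=57 A=52 H=49 F=36 B=26 E=19
Assign: C→slot 2, D→slot 1, G→slot 3, A skipped, H skipped, F skipped, B skipped, E skipped.
Slots: [1:D] [2:C] [3:G]
Profit = 62 + 64 + 57 = 183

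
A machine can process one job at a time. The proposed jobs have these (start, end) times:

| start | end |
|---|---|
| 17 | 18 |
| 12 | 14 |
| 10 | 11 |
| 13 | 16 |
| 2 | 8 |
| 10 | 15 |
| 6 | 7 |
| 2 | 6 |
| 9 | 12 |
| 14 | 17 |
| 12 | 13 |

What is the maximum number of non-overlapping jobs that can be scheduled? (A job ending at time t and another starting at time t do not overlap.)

Sorted by end: (2,6)  (6,7)  (2,8)  (10,11)  (9,12)  (12,13)  (12,14)  (10,15)  (13,16)  (14,17)  (17,18)
take (2,6); take (6,7); take (10,11); take (12,13); take (13,16); take (17,18).
Selected 6 jobs.

6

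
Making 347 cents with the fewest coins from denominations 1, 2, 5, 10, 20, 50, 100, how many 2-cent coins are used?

1

Use the largest denomination that fits, subtract, and repeat.
347 = 3×100 + 2×20 + 1×5 + 1×2
Count of 2: 1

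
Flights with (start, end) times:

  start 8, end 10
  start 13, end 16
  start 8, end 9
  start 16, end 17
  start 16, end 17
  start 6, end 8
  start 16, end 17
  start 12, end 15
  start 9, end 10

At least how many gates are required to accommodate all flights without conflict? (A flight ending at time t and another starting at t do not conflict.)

Count concurrent intervals with a sweep; the peak is the room count.
Events (time:±→running): 6:+→1 8:-→0 8:+→1 8:+→2 9:-→1 9:+→2 10:-→1 10:-→0 12:+→1 13:+→2 15:-→1 16:-→0 16:+→1 16:+→2 16:+→3 … peak 3.

3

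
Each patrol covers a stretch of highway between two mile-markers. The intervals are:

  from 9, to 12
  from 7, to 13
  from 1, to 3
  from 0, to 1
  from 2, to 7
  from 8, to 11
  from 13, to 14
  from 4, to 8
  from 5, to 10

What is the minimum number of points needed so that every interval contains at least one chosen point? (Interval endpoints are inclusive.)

Process intervals by earliest right end; each time one isn't hit yet, stab at its right endpoint.
By right end: [0,1]  [1,3]  [2,7]  [4,8]  [5,10]  [8,11]  [9,12]  [7,13]  [13,14]
[0,1] uncovered → point at 1; [2,7] uncovered → point at 7; [8,11] uncovered → point at 11; [13,14] uncovered → point at 14.
Points: 1, 7, 11, 14 (4 total).

4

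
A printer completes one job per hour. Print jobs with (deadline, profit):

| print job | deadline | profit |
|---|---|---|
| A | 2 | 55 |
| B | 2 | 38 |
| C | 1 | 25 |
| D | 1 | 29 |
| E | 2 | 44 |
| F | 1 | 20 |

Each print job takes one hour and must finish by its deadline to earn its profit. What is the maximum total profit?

99

By profit: A(d2,55), E(d2,44), B(d2,38), D(d1,29), C(d1,25), F(d1,20)
A→slot 2; E→slot 1; B skipped; D skipped; C skipped; F skipped.
Profit = 44 + 55 = 99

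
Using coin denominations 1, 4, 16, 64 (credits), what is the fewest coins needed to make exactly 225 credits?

6

225 − 3×64→33 − 2×16→1 − 1×1→0
Total coins = 3 + 2 + 1 = 6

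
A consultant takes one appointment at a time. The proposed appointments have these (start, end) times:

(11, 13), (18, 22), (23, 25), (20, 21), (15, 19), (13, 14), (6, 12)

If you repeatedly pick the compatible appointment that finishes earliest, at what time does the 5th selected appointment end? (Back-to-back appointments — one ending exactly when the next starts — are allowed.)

25

Sorted by end: (6,12)  (11,13)  (13,14)  (15,19)  (20,21)  (18,22)  (23,25)
take (6,12); take (13,14); take (15,19); take (20,21); take (23,25).
Selected: (6,12) (13,14) (15,19) (20,21) (23,25)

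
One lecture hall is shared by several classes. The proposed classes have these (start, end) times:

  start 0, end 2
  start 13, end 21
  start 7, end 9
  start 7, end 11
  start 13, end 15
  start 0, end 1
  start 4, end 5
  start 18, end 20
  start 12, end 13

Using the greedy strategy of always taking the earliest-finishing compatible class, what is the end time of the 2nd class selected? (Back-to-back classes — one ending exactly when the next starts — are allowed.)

5

Sorted by end: (0,1)  (0,2)  (4,5)  (7,9)  (7,11)  (12,13)  (13,15)  (18,20)  (13,21)
take (0,1); skip (0,2); take (4,5); take (7,9); take (12,13); take (13,15); take (18,20).
Selected: (0,1) (4,5) (7,9) (12,13) (13,15) (18,20)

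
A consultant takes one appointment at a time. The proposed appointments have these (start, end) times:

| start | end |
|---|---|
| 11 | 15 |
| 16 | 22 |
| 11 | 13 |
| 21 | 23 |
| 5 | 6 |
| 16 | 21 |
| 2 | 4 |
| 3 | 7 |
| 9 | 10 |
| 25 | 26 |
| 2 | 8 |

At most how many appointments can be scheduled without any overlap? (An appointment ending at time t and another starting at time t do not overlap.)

By end time: (2,4), (5,6), (3,7), (2,8), (9,10), (11,13), (11,15), (16,21), (16,22), (21,23), (25,26).
Pick (2,4); next start ≥ 4 → (5,6); next start ≥ 6 → (9,10); next start ≥ 10 → (11,13); next start ≥ 13 → (16,21); next start ≥ 21 → (21,23); next start ≥ 23 → (25,26).
Selected 7 appointments.

7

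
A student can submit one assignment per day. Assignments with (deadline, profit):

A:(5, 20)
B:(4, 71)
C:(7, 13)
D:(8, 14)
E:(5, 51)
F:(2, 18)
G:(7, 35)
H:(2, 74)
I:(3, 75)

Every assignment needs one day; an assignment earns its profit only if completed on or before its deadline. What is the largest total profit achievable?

By profit: I(d3,75), H(d2,74), B(d4,71), E(d5,51), G(d7,35), A(d5,20), F(d2,18), D(d8,14), C(d7,13)
I→slot 3; H→slot 2; B→slot 4; E→slot 5; G→slot 7; A→slot 1; F skipped; D→slot 8; C→slot 6.
Profit = 20 + 74 + 75 + 71 + 51 + 13 + 35 + 14 = 353

353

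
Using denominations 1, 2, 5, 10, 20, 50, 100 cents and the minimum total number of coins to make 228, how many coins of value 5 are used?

228 = 2×100 + 1×20 + 1×5 + 1×2 + 1×1
Count of 5: 1

1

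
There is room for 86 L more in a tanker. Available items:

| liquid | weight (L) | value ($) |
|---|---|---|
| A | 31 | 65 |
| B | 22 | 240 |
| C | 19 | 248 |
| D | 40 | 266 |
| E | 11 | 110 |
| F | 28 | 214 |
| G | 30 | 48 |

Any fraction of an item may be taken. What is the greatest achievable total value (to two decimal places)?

851.90

Sort by value per unit weight and fill in that order.
Order: C (248/19=13.05) > B (240/22=10.91) > E (110/11=10.00) > F (214/28=7.64) > D (266/40=6.65) > A (65/31=2.10) > G (48/30=1.60)
Fill: take C (19 @ 248) → take B (22 @ 240) → take E (11 @ 110) → take F (28 @ 214) → take 6/40 of D → 39.90; 86/86 used.
Total value = 851.90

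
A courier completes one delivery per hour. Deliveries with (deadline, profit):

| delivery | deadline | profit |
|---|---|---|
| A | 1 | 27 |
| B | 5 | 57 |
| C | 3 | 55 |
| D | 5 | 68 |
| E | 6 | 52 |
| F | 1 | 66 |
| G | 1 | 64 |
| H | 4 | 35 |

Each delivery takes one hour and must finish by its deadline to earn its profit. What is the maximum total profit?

Sort by profit descending; place each in the latest free slot ≤ its deadline.
Profit order: D=68 F=66 G=64 B=57 C=55 E=52 H=35 A=27
Assign: D→slot 5, F→slot 1, G skipped, B→slot 4, C→slot 3, E→slot 6, H→slot 2, A skipped.
Slots: [1:F] [2:H] [3:C] [4:B] [5:D] [6:E]
Profit = 66 + 35 + 55 + 57 + 68 + 52 = 333

333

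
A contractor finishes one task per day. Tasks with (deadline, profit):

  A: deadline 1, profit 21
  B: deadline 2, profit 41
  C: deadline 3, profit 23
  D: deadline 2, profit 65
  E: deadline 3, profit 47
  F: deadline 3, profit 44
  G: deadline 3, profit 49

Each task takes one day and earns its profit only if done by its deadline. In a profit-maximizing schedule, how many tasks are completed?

3

Sort by profit descending; place each in the latest free slot ≤ its deadline.
Profit order: D=65 G=49 E=47 F=44 B=41 C=23 A=21
Assign: D→slot 2, G→slot 3, E→slot 1, F skipped, B skipped, C skipped, A skipped.
Slots: [1:E] [2:D] [3:G]
3 of 7 scheduled.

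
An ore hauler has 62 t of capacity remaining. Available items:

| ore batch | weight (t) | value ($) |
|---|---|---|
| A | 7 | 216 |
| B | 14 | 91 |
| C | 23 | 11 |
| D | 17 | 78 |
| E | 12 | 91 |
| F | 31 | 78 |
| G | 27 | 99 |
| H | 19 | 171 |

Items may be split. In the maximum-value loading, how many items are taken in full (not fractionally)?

Sort by value per unit weight and fill in that order.
Ratios (sorted): A 30.86, H 9.00, E 7.58, B 6.50, D 4.59, G 3.67, F 2.52, C 0.48
take A (7 @ 216); take H (19 @ 171); take E (12 @ 91); take B (14 @ 91); take 10/17 of D → 45.88. Capacity used 62/62.
4 item(s) taken whole; one partial (take 10/17 of D).

4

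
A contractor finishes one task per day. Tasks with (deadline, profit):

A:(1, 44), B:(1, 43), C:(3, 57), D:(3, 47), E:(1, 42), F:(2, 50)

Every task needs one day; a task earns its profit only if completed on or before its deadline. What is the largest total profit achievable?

154

Take jobs in profit order; each goes to the latest open slot no later than its deadline.
Profit order: C=57 F=50 D=47 A=44 B=43 E=42
Assign: C→slot 3, F→slot 2, D→slot 1, A skipped, B skipped, E skipped.
Slots: [1:D] [2:F] [3:C]
Profit = 47 + 50 + 57 = 154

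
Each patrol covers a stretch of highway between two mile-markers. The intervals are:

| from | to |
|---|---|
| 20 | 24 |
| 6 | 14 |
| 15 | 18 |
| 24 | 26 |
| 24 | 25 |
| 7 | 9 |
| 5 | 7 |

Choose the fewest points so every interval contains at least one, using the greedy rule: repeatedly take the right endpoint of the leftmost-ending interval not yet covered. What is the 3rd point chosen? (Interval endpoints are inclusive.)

24

Sort by right endpoint; whenever an interval is uncovered, place a point at its right end.
By right end: [5,7]  [7,9]  [6,14]  [15,18]  [20,24]  [24,25]  [24,26]
[5,7] uncovered → point at 7; [15,18] uncovered → point at 18; [20,24] uncovered → point at 24.
Points: 7, 18, 24 (3 total).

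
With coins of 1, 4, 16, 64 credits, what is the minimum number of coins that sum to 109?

7

Use the largest denomination that fits, subtract, and repeat.
109 − 1×64→45 − 2×16→13 − 3×4→1 − 1×1→0
Total coins = 1 + 2 + 3 + 1 = 7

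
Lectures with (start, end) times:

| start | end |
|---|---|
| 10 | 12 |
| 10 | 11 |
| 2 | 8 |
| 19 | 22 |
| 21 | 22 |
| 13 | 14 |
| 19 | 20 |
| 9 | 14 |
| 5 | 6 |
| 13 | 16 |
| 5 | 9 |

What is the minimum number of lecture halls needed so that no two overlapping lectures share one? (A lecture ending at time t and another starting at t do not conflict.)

Events (time:±→running): 2:+→1 5:+→2 5:+→3 … peak 3.

3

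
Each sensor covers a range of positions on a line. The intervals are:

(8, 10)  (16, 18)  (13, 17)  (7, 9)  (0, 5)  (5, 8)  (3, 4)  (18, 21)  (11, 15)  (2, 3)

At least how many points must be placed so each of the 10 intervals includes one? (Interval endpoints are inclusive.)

4

By right end: [2,3]  [3,4]  [0,5]  [5,8]  [7,9]  [8,10]  [11,15]  [13,17]  [16,18]  [18,21]
[2,3] uncovered → point at 3; [5,8] uncovered → point at 8; [11,15] uncovered → point at 15; [16,18] uncovered → point at 18.
Points: 3, 8, 15, 18 (4 total).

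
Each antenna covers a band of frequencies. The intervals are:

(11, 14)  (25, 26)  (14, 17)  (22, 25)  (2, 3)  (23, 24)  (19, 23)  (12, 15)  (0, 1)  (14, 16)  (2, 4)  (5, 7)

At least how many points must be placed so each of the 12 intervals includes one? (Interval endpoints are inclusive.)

Process intervals by earliest right end; each time one isn't hit yet, stab at its right endpoint.
Sorted: [0,1] [2,3] [2,4] [5,7] [11,14] [12,15] [14,16] [14,17] [19,23] [23,24] [22,25] [25,26]
{[0,1]} hit by 1; {[2,3],[2,4]} hit by 3; {[5,7]} hit by 7; {[11,14],[12,15],[14,16],[14,17]} hit by 14; {[19,23],[23,24],[22,25]} hit by 23; {[25,26]} hit by 26.
Points: 1, 3, 7, 14, 23, 26 (6 total).

6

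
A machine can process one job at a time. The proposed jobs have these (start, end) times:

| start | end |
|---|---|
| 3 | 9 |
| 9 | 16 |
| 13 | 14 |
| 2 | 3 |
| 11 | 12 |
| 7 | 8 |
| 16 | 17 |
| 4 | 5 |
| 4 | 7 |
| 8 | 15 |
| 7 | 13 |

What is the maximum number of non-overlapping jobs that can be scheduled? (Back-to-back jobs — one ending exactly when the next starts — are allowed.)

Sort by end time and greedily take each interval whose start is ≥ the last chosen end.
By end time: (2,3), (4,5), (4,7), (7,8), (3,9), (11,12), (7,13), (13,14), (8,15), (9,16), (16,17).
Pick (2,3); next start ≥ 3 → (4,5); next start ≥ 5 → (7,8); next start ≥ 8 → (11,12); next start ≥ 12 → (13,14); next start ≥ 14 → (16,17).
Selected 6 jobs.

6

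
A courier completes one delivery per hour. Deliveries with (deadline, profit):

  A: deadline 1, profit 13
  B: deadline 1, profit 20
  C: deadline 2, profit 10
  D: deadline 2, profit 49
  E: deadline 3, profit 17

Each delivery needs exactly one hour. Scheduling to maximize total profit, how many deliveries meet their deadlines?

3

Profit order: D=49 B=20 E=17 A=13 C=10
Assign: D→slot 2, B→slot 1, E→slot 3, A skipped, C skipped.
Slots: [1:B] [2:D] [3:E]
3 of 5 scheduled.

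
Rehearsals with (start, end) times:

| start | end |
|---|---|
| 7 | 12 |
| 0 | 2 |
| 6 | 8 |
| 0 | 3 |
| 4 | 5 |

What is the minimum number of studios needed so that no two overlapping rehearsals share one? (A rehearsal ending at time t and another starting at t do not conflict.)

2

The answer is the maximum number of intervals overlapping at any instant.
starts: [0, 0, 4, 6, 7]
ends:   [2, 3, 5, 8, 12]
s0→1 s0→2  — peak 2.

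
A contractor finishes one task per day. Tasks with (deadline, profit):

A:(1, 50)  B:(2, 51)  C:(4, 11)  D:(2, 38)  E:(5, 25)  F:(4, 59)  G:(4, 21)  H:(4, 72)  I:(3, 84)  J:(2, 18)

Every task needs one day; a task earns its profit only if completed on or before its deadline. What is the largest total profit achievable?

291

Sort by profit descending; place each in the latest free slot ≤ its deadline.
By profit: I(d3,84), H(d4,72), F(d4,59), B(d2,51), A(d1,50), D(d2,38), E(d5,25), G(d4,21), J(d2,18), C(d4,11)
I→slot 3; H→slot 4; F→slot 2; B→slot 1; A skipped; D skipped; E→slot 5; G skipped; J skipped; C skipped.
Profit = 51 + 59 + 84 + 72 + 25 = 291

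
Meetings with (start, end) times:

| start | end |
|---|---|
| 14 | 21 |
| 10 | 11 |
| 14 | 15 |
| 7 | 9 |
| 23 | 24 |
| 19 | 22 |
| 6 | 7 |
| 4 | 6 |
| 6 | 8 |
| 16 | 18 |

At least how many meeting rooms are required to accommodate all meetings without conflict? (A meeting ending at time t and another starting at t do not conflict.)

2

Count concurrent intervals with a sweep; the peak is the room count.
Events (time:±→running): 4:+→1 6:-→0 6:+→1 6:+→2 … peak 2.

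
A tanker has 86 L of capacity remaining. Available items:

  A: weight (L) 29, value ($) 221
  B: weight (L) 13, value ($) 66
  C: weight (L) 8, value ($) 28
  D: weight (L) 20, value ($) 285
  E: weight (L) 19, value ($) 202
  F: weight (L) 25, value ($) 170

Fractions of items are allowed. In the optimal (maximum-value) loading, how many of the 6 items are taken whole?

3

Greedy by value/weight ratio, highest first.
Ratios (sorted): D 14.25, E 10.63, A 7.62, F 6.80, B 5.08, C 3.50
take D (20 @ 285); take E (19 @ 202); take A (29 @ 221); take 18/25 of F → 122.40. Capacity used 86/86.
3 item(s) taken whole; one partial (take 18/25 of F).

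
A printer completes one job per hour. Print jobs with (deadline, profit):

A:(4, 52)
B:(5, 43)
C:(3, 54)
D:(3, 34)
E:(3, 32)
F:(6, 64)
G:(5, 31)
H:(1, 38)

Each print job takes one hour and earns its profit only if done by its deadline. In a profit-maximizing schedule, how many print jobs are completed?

6

Sort by profit descending; place each in the latest free slot ≤ its deadline.
Profit order: F=64 C=54 A=52 B=43 H=38 D=34 E=32 G=31
Assign: F→slot 6, C→slot 3, A→slot 4, B→slot 5, H→slot 1, D→slot 2, E skipped, G skipped.
Slots: [1:H] [2:D] [3:C] [4:A] [5:B] [6:F]
6 of 8 scheduled.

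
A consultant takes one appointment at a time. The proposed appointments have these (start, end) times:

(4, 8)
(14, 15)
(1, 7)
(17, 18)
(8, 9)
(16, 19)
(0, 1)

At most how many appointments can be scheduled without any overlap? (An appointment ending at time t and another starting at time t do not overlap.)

5

Sorted by end: (0,1)  (1,7)  (4,8)  (8,9)  (14,15)  (17,18)  (16,19)
take (0,1); take (1,7); take (8,9); take (14,15); take (17,18).
Selected 5 appointments.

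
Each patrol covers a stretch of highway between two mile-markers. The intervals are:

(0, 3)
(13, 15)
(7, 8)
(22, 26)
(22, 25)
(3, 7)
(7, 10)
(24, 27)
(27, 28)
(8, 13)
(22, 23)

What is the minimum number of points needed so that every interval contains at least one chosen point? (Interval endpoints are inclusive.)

5

Sort by right endpoint; whenever an interval is uncovered, place a point at its right end.
By right end: [0,3]  [3,7]  [7,8]  [7,10]  [8,13]  [13,15]  [22,23]  [22,25]  [22,26]  [24,27]  [27,28]
[0,3] uncovered → point at 3; [7,8] uncovered → point at 8; [13,15] uncovered → point at 15; [22,23] uncovered → point at 23; [24,27] uncovered → point at 27.
Points: 3, 8, 15, 23, 27 (5 total).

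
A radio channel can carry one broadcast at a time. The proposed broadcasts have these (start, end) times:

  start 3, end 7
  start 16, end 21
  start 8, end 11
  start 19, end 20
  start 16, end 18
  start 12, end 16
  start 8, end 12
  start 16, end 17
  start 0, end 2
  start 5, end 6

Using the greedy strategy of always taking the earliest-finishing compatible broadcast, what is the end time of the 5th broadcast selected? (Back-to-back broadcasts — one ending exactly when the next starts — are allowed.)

17

Sorted by end: (0,2)  (5,6)  (3,7)  (8,11)  (8,12)  (12,16)  (16,17)  (16,18)  (19,20)  (16,21)
take (0,2); take (5,6); take (8,11); skip (8,12); take (12,16); take (16,17); take (19,20).
Selected: (0,2) (5,6) (8,11) (12,16) (16,17) (19,20)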